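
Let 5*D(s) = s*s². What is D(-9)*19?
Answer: -13851/5 ≈ -2770.2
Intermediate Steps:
D(s) = s³/5 (D(s) = (s*s²)/5 = s³/5)
D(-9)*19 = ((⅕)*(-9)³)*19 = ((⅕)*(-729))*19 = -729/5*19 = -13851/5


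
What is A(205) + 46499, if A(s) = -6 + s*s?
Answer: 88518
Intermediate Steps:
A(s) = -6 + s²
A(205) + 46499 = (-6 + 205²) + 46499 = (-6 + 42025) + 46499 = 42019 + 46499 = 88518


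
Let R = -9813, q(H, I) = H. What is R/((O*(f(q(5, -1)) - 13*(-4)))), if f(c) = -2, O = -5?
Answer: 9813/250 ≈ 39.252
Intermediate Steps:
R/((O*(f(q(5, -1)) - 13*(-4)))) = -9813*(-1/(5*(-2 - 13*(-4)))) = -9813*(-1/(5*(-2 + 52))) = -9813/((-5*50)) = -9813/(-250) = -9813*(-1/250) = 9813/250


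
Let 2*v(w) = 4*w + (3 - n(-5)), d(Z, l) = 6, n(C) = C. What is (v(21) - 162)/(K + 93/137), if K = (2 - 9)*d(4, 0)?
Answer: 15892/5661 ≈ 2.8073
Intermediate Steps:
K = -42 (K = (2 - 9)*6 = -7*6 = -42)
v(w) = 4 + 2*w (v(w) = (4*w + (3 - 1*(-5)))/2 = (4*w + (3 + 5))/2 = (4*w + 8)/2 = (8 + 4*w)/2 = 4 + 2*w)
(v(21) - 162)/(K + 93/137) = ((4 + 2*21) - 162)/(-42 + 93/137) = ((4 + 42) - 162)/(-42 + 93*(1/137)) = (46 - 162)/(-42 + 93/137) = -116/(-5661/137) = -116*(-137/5661) = 15892/5661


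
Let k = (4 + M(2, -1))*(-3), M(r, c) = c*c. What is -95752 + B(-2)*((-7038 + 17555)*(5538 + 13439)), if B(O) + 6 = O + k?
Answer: -4590461259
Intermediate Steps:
M(r, c) = c²
k = -15 (k = (4 + (-1)²)*(-3) = (4 + 1)*(-3) = 5*(-3) = -15)
B(O) = -21 + O (B(O) = -6 + (O - 15) = -6 + (-15 + O) = -21 + O)
-95752 + B(-2)*((-7038 + 17555)*(5538 + 13439)) = -95752 + (-21 - 2)*((-7038 + 17555)*(5538 + 13439)) = -95752 - 241891*18977 = -95752 - 23*199581109 = -95752 - 4590365507 = -4590461259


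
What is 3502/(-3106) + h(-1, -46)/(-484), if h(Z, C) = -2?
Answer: -422189/375826 ≈ -1.1234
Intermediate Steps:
3502/(-3106) + h(-1, -46)/(-484) = 3502/(-3106) - 2/(-484) = 3502*(-1/3106) - 2*(-1/484) = -1751/1553 + 1/242 = -422189/375826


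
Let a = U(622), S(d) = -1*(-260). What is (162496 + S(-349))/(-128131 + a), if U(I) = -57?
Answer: -40689/32047 ≈ -1.2697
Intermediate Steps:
S(d) = 260
a = -57
(162496 + S(-349))/(-128131 + a) = (162496 + 260)/(-128131 - 57) = 162756/(-128188) = 162756*(-1/128188) = -40689/32047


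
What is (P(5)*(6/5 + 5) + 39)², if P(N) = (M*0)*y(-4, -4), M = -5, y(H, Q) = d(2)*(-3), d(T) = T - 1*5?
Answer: 1521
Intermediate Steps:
d(T) = -5 + T (d(T) = T - 5 = -5 + T)
y(H, Q) = 9 (y(H, Q) = (-5 + 2)*(-3) = -3*(-3) = 9)
P(N) = 0 (P(N) = -5*0*9 = 0*9 = 0)
(P(5)*(6/5 + 5) + 39)² = (0*(6/5 + 5) + 39)² = (0*(31/5) + 39)² = (0 + 39)² = 39² = 1521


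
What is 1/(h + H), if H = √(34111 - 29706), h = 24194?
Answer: 24194/585345231 - √4405/585345231 ≈ 4.1219e-5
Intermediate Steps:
H = √4405 ≈ 66.370
1/(h + H) = 1/(24194 + √4405)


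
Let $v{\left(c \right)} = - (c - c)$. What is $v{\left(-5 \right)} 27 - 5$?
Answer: $-5$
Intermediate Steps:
$v{\left(c \right)} = 0$ ($v{\left(c \right)} = \left(-1\right) 0 = 0$)
$v{\left(-5 \right)} 27 - 5 = 0 \cdot 27 - 5 = 0 - 5 = -5$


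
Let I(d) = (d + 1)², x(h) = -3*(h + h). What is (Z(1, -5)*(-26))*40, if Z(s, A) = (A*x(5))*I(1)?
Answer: -624000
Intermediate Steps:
x(h) = -6*h
I(d) = (1 + d)²
Z(s, A) = -120*A (Z(s, A) = (A*(-6*5))*(1 + 1)² = (A*(-30))*2² = -30*A*4 = -120*A)
(Z(1, -5)*(-26))*40 = (-120*(-5)*(-26))*40 = (600*(-26))*40 = -15600*40 = -624000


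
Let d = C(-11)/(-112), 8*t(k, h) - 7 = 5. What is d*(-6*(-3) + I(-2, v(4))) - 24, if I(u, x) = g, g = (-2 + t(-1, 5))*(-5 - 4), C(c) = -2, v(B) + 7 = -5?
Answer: -2643/112 ≈ -23.598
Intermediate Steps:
t(k, h) = 3/2 (t(k, h) = 7/8 + (⅛)*5 = 7/8 + 5/8 = 3/2)
v(B) = -12 (v(B) = -7 - 5 = -12)
g = 9/2 (g = (-2 + 3/2)*(-5 - 4) = -½*(-9) = 9/2 ≈ 4.5000)
I(u, x) = 9/2
d = 1/56 (d = -2/(-112) = -2*(-1/112) = 1/56 ≈ 0.017857)
d*(-6*(-3) + I(-2, v(4))) - 24 = (-6*(-3) + 9/2)/56 - 24 = (18 + 9/2)/56 - 24 = (1/56)*(45/2) - 24 = 45/112 - 24 = -2643/112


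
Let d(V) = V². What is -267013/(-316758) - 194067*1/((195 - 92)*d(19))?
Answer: -51543930407/11778012714 ≈ -4.3763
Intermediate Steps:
-267013/(-316758) - 194067*1/((195 - 92)*d(19)) = -267013/(-316758) - 194067*1/(361*(195 - 92)) = -267013*(-1/316758) - 194067/(103*361) = 267013/316758 - 194067/37183 = -51543930407/11778012714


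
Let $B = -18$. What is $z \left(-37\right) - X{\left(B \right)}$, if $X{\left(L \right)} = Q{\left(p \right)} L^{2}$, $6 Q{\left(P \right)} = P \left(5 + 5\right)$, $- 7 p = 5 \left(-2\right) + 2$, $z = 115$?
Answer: $- \frac{34105}{7} \approx -4872.1$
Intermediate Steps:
$p = \frac{8}{7}$ ($p = - \frac{5 \left(-2\right) + 2}{7} = - \frac{-10 + 2}{7} = \left(- \frac{1}{7}\right) \left(-8\right) = \frac{8}{7} \approx 1.1429$)
$Q{\left(P \right)} = \frac{5 P}{3}$ ($Q{\left(P \right)} = \frac{P \left(5 + 5\right)}{6} = \frac{P 10}{6} = \frac{10 P}{6} = \frac{5 P}{3}$)
$X{\left(L \right)} = \frac{40 L^{2}}{21}$ ($X{\left(L \right)} = \frac{5}{3} \cdot \frac{8}{7} L^{2} = \frac{40 L^{2}}{21}$)
$z \left(-37\right) - X{\left(B \right)} = 115 \left(-37\right) - \frac{40 \left(-18\right)^{2}}{21} = -4255 - \frac{40}{21} \cdot 324 = -4255 - \frac{4320}{7} = - \frac{34105}{7}$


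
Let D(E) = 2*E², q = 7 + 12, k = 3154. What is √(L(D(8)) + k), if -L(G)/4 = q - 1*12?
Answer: √3126 ≈ 55.911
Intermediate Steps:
q = 19
L(G) = -28 (L(G) = -4*(19 - 1*12) = -4*(19 - 12) = -4*7 = -28)
√(L(D(8)) + k) = √(-28 + 3154) = √3126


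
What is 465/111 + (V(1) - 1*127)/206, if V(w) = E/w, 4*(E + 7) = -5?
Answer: 107703/30488 ≈ 3.5326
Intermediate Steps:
E = -33/4 (E = -7 + (¼)*(-5) = -7 - 5/4 = -33/4 ≈ -8.2500)
V(w) = -33/(4*w)
465/111 + (V(1) - 1*127)/206 = 465/111 + (-33/4/1 - 1*127)/206 = 465*(1/111) + (-33/4*1 - 127)*(1/206) = 155/37 + (-33/4 - 127)*(1/206) = 155/37 - 541/4*1/206 = 155/37 - 541/824 = 107703/30488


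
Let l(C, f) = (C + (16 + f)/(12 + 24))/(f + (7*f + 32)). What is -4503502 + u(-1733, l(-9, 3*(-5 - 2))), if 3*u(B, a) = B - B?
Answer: -4503502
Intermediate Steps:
l(C, f) = (4/9 + C + f/36)/(32 + 8*f) (l(C, f) = (C + (16 + f)/36)/(f + (32 + 7*f)) = (C + (16 + f)*(1/36))/(32 + 8*f) = (C + (4/9 + f/36))/(32 + 8*f) = (4/9 + C + f/36)/(32 + 8*f))
u(B, a) = 0 (u(B, a) = (B - B)/3 = (⅓)*0 = 0)
-4503502 + u(-1733, l(-9, 3*(-5 - 2))) = -4503502 + 0 = -4503502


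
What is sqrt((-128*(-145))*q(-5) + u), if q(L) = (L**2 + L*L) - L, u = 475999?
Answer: 9*sqrt(18479) ≈ 1223.4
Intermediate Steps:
q(L) = -L + 2*L**2 (q(L) = (L**2 + L**2) - L = 2*L**2 - L = -L + 2*L**2)
sqrt((-128*(-145))*q(-5) + u) = sqrt((-128*(-145))*(-5*(-1 + 2*(-5))) + 475999) = sqrt(18560*(-5*(-1 - 10)) + 475999) = sqrt(18560*(-5*(-11)) + 475999) = sqrt(18560*55 + 475999) = sqrt(1020800 + 475999) = sqrt(1496799) = 9*sqrt(18479)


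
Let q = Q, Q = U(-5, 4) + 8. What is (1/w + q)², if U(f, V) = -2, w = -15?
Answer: 7921/225 ≈ 35.204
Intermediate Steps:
Q = 6 (Q = -2 + 8 = 6)
q = 6
(1/w + q)² = (1/(-15) + 6)² = (-1/15 + 6)² = (89/15)² = 7921/225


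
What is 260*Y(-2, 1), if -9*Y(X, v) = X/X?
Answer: -260/9 ≈ -28.889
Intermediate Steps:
Y(X, v) = -⅑ (Y(X, v) = -X/(9*X) = -⅑*1 = -⅑)
260*Y(-2, 1) = 260*(-⅑) = -260/9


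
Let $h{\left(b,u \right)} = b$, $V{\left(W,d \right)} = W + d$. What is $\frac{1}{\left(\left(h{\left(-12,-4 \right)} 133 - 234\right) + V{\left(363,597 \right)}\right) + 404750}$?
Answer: $\frac{1}{403880} \approx 2.476 \cdot 10^{-6}$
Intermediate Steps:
$\frac{1}{\left(\left(h{\left(-12,-4 \right)} 133 - 234\right) + V{\left(363,597 \right)}\right) + 404750} = \frac{1}{\left(\left(\left(-12\right) 133 - 234\right) + \left(363 + 597\right)\right) + 404750} = \frac{1}{\left(\left(-1596 - 234\right) + 960\right) + 404750} = \frac{1}{\left(-1830 + 960\right) + 404750} = \frac{1}{-870 + 404750} = \frac{1}{403880}$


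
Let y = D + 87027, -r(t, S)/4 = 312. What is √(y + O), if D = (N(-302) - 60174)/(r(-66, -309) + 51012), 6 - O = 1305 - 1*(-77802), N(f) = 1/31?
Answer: √4715000752136961/771342 ≈ 89.021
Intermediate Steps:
r(t, S) = -1248 (r(t, S) = -4*312 = -1248)
N(f) = 1/31
O = -79101 (O = 6 - (1305 - 1*(-77802)) = 6 - (1305 + 77802) = 6 - 1*79107 = 6 - 79107 = -79101)
D = -1865393/1542684 (D = (1/31 - 60174)/(-1248 + 51012) = -1865393/31/49764 = -1865393/31*1/49764 = -1865393/1542684 ≈ -1.2092)
y = 134253295075/1542684 (y = -1865393/1542684 + 87027 = 134253295075/1542684 ≈ 87026.)
√(y + O) = √(134253295075/1542684 - 79101) = √(12225447991/1542684) = √4715000752136961/771342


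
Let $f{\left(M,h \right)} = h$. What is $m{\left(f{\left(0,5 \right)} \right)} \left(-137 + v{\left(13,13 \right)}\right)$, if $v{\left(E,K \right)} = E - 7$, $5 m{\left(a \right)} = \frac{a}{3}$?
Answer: $- \frac{131}{3} \approx -43.667$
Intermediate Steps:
$m{\left(a \right)} = \frac{a}{15}$ ($m{\left(a \right)} = \frac{a \frac{1}{3}}{5} = \frac{\frac{1}{3} a}{5} = \frac{a}{15}$)
$v{\left(E,K \right)} = -7 + E$ ($v{\left(E,K \right)} = E - 7 = -7 + E$)
$m{\left(f{\left(0,5 \right)} \right)} \left(-137 + v{\left(13,13 \right)}\right) = \frac{1}{15} \cdot 5 \left(-137 + \left(-7 + 13\right)\right) = \frac{-137 + 6}{3} = \frac{1}{3} \left(-131\right) = - \frac{131}{3}$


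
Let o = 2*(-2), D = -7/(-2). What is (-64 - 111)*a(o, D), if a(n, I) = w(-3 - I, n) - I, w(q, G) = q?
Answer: 1750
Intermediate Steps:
D = 7/2 (D = -7*(-½) = 7/2 ≈ 3.5000)
o = -4
a(n, I) = -3 - 2*I (a(n, I) = (-3 - I) - I = -3 - 2*I)
(-64 - 111)*a(o, D) = (-64 - 111)*(-3 - 2*7/2) = -175*(-3 - 7) = -175*(-10) = 1750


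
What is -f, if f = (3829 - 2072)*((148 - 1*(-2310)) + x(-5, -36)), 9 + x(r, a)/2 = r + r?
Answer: -4251940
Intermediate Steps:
x(r, a) = -18 + 4*r (x(r, a) = -18 + 2*(r + r) = -18 + 2*(2*r) = -18 + 4*r)
f = 4251940 (f = (3829 - 2072)*((148 - 1*(-2310)) + (-18 + 4*(-5))) = 1757*((148 + 2310) + (-18 - 20)) = 1757*(2458 - 38) = 1757*2420 = 4251940)
-f = -1*4251940 = -4251940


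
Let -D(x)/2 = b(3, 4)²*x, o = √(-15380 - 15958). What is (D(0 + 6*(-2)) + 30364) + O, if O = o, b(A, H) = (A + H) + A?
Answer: 32764 + 3*I*√3482 ≈ 32764.0 + 177.03*I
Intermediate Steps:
b(A, H) = H + 2*A
o = 3*I*√3482 (o = √(-31338) = 3*I*√3482 ≈ 177.03*I)
O = 3*I*√3482 ≈ 177.03*I
D(x) = -200*x (D(x) = -2*(4 + 2*3)²*x = -2*(4 + 6)²*x = -2*10²*x = -200*x)
(D(0 + 6*(-2)) + 30364) + O = (-200*(0 + 6*(-2)) + 30364) + 3*I*√3482 = (-200*(0 - 12) + 30364) + 3*I*√3482 = (-200*(-12) + 30364) + 3*I*√3482 = (2400 + 30364) + 3*I*√3482 = 32764 + 3*I*√3482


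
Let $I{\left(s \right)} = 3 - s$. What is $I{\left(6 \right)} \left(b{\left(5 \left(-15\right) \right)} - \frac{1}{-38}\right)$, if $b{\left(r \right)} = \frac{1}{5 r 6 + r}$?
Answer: $- \frac{2287}{29450} \approx -0.077657$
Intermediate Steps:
$b{\left(r \right)} = \frac{1}{31 r}$ ($b{\left(r \right)} = \frac{1}{30 r + r} = \frac{1}{31 r}$)
$I{\left(6 \right)} \left(b{\left(5 \left(-15\right) \right)} - \frac{1}{-38}\right) = \left(3 - 6\right) \left(\frac{1}{31 \cdot 5 \left(-15\right)} - \frac{1}{-38}\right) = \left(3 - 6\right) \left(\frac{1}{31 \left(-75\right)} - - \frac{1}{38}\right) = - 3 \left(\frac{1}{31} \left(- \frac{1}{75}\right) + \frac{1}{38}\right) = - 3 \left(- \frac{1}{2325} + \frac{1}{38}\right) = \left(-3\right) \frac{2287}{88350} = - \frac{2287}{29450}$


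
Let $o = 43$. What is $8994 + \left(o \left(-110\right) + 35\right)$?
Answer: $4299$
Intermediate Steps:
$8994 + \left(o \left(-110\right) + 35\right) = 8994 + \left(43 \left(-110\right) + 35\right) = 8994 + \left(-4730 + 35\right) = 8994 - 4695 = 4299$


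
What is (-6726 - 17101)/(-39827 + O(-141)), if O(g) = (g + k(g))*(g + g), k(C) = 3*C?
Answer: -23827/119221 ≈ -0.19986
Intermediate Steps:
O(g) = 8*g² (O(g) = (g + 3*g)*(g + g) = (4*g)*(2*g) = 8*g²)
(-6726 - 17101)/(-39827 + O(-141)) = (-6726 - 17101)/(-39827 + 8*(-141)²) = -23827/(-39827 + 8*19881) = -23827/(-39827 + 159048) = -23827/119221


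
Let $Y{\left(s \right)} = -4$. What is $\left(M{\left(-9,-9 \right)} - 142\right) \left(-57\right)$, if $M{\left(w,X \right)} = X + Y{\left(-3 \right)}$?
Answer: $8835$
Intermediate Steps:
$M{\left(w,X \right)} = -4 + X$ ($M{\left(w,X \right)} = X - 4 = -4 + X$)
$\left(M{\left(-9,-9 \right)} - 142\right) \left(-57\right) = \left(\left(-4 - 9\right) - 142\right) \left(-57\right) = \left(-13 - 142\right) \left(-57\right) = \left(-155\right) \left(-57\right) = 8835$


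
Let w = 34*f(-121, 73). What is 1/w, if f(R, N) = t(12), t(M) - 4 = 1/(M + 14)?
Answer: 13/1785 ≈ 0.0072829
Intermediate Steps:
t(M) = 4 + 1/(14 + M) (t(M) = 4 + 1/(M + 14) = 4 + 1/(14 + M))
f(R, N) = 105/26 (f(R, N) = (57 + 4*12)/(14 + 12) = (57 + 48)/26 = (1/26)*105 = 105/26)
w = 1785/13 (w = 34*(105/26) = 1785/13 ≈ 137.31)
1/w = 1/(1785/13) = 13/1785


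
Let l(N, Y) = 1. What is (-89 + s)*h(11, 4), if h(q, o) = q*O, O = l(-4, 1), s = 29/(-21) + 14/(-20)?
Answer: -210397/210 ≈ -1001.9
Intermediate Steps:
s = -437/210 (s = 29*(-1/21) + 14*(-1/20) = -29/21 - 7/10 = -437/210 ≈ -2.0810)
O = 1
h(q, o) = q (h(q, o) = q*1 = q)
(-89 + s)*h(11, 4) = (-89 - 437/210)*11 = -19127/210*11 = -210397/210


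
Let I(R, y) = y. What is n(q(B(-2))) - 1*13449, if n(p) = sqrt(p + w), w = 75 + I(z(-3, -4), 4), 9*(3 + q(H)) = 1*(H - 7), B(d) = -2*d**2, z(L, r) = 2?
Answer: -13449 + sqrt(669)/3 ≈ -13440.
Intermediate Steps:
q(H) = -34/9 + H/9 (q(H) = -3 + (1*(H - 7))/9 = -3 + (1*(-7 + H))/9 = -3 + (-7 + H)/9 = -3 + (-7/9 + H/9) = -34/9 + H/9)
w = 79 (w = 75 + 4 = 79)
n(p) = sqrt(79 + p) (n(p) = sqrt(p + 79) = sqrt(79 + p))
n(q(B(-2))) - 1*13449 = sqrt(79 + (-34/9 + (-2*(-2)**2)/9)) - 1*13449 = sqrt(79 + (-34/9 + (-2*4)/9)) - 13449 = sqrt(79 + (-34/9 + (1/9)*(-8))) - 13449 = sqrt(79 + (-34/9 - 8/9)) - 13449 = sqrt(79 - 14/3) - 13449 = sqrt(223/3) - 13449 = sqrt(669)/3 - 13449 = -13449 + sqrt(669)/3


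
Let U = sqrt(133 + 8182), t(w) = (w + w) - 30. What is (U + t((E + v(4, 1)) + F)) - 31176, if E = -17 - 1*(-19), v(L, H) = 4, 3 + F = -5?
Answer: -31210 + sqrt(8315) ≈ -31119.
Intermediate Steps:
F = -8 (F = -3 - 5 = -8)
E = 2 (E = -17 + 19 = 2)
t(w) = -30 + 2*w (t(w) = 2*w - 30 = -30 + 2*w)
U = sqrt(8315) ≈ 91.187
(U + t((E + v(4, 1)) + F)) - 31176 = (sqrt(8315) + (-30 + 2*((2 + 4) - 8))) - 31176 = (sqrt(8315) + (-30 + 2*(6 - 8))) - 31176 = (sqrt(8315) + (-30 + 2*(-2))) - 31176 = (sqrt(8315) + (-30 - 4)) - 31176 = (sqrt(8315) - 34) - 31176 = (-34 + sqrt(8315)) - 31176 = -31210 + sqrt(8315)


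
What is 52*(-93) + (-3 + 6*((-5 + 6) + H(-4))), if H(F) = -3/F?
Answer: -9657/2 ≈ -4828.5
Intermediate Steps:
52*(-93) + (-3 + 6*((-5 + 6) + H(-4))) = 52*(-93) + (-3 + 6*((-5 + 6) - 3/(-4))) = -4836 + (-3 + 6*(1 - 3*(-1/4))) = -4836 + (-3 + 6*(1 + 3/4)) = -4836 + (-3 + 6*(7/4)) = -4836 + (-3 + 21/2) = -4836 + 15/2 = -9657/2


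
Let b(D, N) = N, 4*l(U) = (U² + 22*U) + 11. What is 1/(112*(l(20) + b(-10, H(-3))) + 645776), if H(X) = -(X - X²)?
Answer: 1/670948 ≈ 1.4904e-6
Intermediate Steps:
H(X) = X² - X
l(U) = 11/4 + U²/4 + 11*U/2 (l(U) = ((U² + 22*U) + 11)/4 = (11 + U² + 22*U)/4 = 11/4 + U²/4 + 11*U/2)
1/(112*(l(20) + b(-10, H(-3))) + 645776) = 1/(112*((11/4 + (¼)*20² + (11/2)*20) - 3*(-1 - 3)) + 645776) = 1/(112*((11/4 + (¼)*400 + 110) - 3*(-4)) + 645776) = 1/(112*((11/4 + 100 + 110) + 12) + 645776) = 1/(112*(851/4 + 12) + 645776) = 1/(112*(899/4) + 645776) = 1/(25172 + 645776) = 1/670948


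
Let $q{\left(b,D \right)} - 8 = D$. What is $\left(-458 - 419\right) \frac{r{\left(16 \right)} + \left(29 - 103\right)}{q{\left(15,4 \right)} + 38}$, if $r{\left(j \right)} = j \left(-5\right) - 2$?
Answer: $\frac{68406}{25} \approx 2736.2$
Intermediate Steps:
$q{\left(b,D \right)} = 8 + D$
$r{\left(j \right)} = -2 - 5 j$ ($r{\left(j \right)} = - 5 j - 2 = -2 - 5 j$)
$\left(-458 - 419\right) \frac{r{\left(16 \right)} + \left(29 - 103\right)}{q{\left(15,4 \right)} + 38} = \left(-458 - 419\right) \frac{\left(-2 - 80\right) + \left(29 - 103\right)}{\left(8 + 4\right) + 38} = - 877 \frac{\left(-2 - 80\right) + \left(29 - 103\right)}{12 + 38} = - 877 \frac{-82 - 74}{50} = - 877 \left(\left(-156\right) \frac{1}{50}\right) = \left(-877\right) \left(- \frac{78}{25}\right) = \frac{68406}{25}$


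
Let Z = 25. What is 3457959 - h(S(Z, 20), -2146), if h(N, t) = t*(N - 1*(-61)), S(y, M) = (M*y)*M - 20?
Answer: 25005945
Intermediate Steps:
S(y, M) = -20 + y*M**2 (S(y, M) = y*M**2 - 20 = -20 + y*M**2)
h(N, t) = t*(61 + N) (h(N, t) = t*(N + 61) = t*(61 + N))
3457959 - h(S(Z, 20), -2146) = 3457959 - (-2146)*(61 + (-20 + 25*20**2)) = 3457959 - (-2146)*(61 + (-20 + 25*400)) = 3457959 - (-2146)*(61 + (-20 + 10000)) = 3457959 - (-2146)*(61 + 9980) = 3457959 - (-2146)*10041 = 3457959 - 1*(-21547986) = 3457959 + 21547986 = 25005945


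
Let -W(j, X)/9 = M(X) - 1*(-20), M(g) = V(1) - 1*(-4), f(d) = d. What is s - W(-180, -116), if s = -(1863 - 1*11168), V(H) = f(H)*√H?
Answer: 9530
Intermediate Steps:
V(H) = H^(3/2) (V(H) = H*√H = H^(3/2))
M(g) = 5 (M(g) = 1^(3/2) - 1*(-4) = 1 + 4 = 5)
W(j, X) = -225 (W(j, X) = -9*(5 - 1*(-20)) = -9*(5 + 20) = -9*25 = -225)
s = 9305 (s = -(1863 - 11168) = -1*(-9305) = 9305)
s - W(-180, -116) = 9305 - 1*(-225) = 9305 + 225 = 9530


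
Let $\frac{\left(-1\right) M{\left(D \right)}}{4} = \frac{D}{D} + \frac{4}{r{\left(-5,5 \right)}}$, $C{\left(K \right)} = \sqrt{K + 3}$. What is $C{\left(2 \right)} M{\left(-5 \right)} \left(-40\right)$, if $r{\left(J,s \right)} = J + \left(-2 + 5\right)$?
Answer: $- 160 \sqrt{5} \approx -357.77$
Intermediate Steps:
$r{\left(J,s \right)} = 3 + J$ ($r{\left(J,s \right)} = J + 3 = 3 + J$)
$C{\left(K \right)} = \sqrt{3 + K}$
$M{\left(D \right)} = 4$ ($M{\left(D \right)} = - 4 \left(\frac{D}{D} + \frac{4}{3 - 5}\right) = - 4 \left(1 + \frac{4}{-2}\right) = - 4 \left(1 + 4 \left(- \frac{1}{2}\right)\right) = - 4 \left(1 - 2\right) = \left(-4\right) \left(-1\right) = 4$)
$C{\left(2 \right)} M{\left(-5 \right)} \left(-40\right) = \sqrt{3 + 2} \cdot 4 \left(-40\right) = \sqrt{5} \cdot 4 \left(-40\right) = 4 \sqrt{5} \left(-40\right) = - 160 \sqrt{5}$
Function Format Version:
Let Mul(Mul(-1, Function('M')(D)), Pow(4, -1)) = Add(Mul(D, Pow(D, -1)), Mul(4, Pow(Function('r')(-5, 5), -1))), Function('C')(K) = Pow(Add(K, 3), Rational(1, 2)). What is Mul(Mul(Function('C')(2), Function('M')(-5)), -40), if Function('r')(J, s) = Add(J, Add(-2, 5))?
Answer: Mul(-160, Pow(5, Rational(1, 2))) ≈ -357.77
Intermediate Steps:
Function('r')(J, s) = Add(3, J) (Function('r')(J, s) = Add(J, 3) = Add(3, J))
Function('C')(K) = Pow(Add(3, K), Rational(1, 2))
Function('M')(D) = 4 (Function('M')(D) = Mul(-4, Add(Mul(D, Pow(D, -1)), Mul(4, Pow(Add(3, -5), -1)))) = Mul(-4, Add(1, Mul(4, Pow(-2, -1)))) = Mul(-4, Add(1, Mul(4, Rational(-1, 2)))) = Mul(-4, Add(1, -2)) = Mul(-4, -1) = 4)
Mul(Mul(Function('C')(2), Function('M')(-5)), -40) = Mul(Mul(Pow(Add(3, 2), Rational(1, 2)), 4), -40) = Mul(Mul(Pow(5, Rational(1, 2)), 4), -40) = Mul(Mul(4, Pow(5, Rational(1, 2))), -40) = Mul(-160, Pow(5, Rational(1, 2)))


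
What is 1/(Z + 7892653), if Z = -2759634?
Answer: 1/5133019 ≈ 1.9482e-7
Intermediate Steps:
1/(Z + 7892653) = 1/(-2759634 + 7892653) = 1/5133019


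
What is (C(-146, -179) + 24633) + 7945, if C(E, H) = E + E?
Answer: 32286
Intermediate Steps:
C(E, H) = 2*E
(C(-146, -179) + 24633) + 7945 = (2*(-146) + 24633) + 7945 = (-292 + 24633) + 7945 = 24341 + 7945 = 32286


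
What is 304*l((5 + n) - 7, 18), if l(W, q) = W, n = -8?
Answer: -3040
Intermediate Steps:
304*l((5 + n) - 7, 18) = 304*((5 - 8) - 7) = 304*(-3 - 7) = 304*(-10) = -3040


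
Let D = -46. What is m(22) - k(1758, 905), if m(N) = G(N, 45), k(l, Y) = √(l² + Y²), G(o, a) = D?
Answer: -46 - √3909589 ≈ -2023.3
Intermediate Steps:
G(o, a) = -46
k(l, Y) = √(Y² + l²)
m(N) = -46
m(22) - k(1758, 905) = -46 - √(905² + 1758²) = -46 - √(819025 + 3090564) = -46 - √3909589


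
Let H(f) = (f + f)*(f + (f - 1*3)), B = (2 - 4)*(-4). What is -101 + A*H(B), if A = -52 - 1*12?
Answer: -13413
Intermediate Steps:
A = -64 (A = -52 - 12 = -64)
B = 8 (B = -2*(-4) = 8)
H(f) = 2*f*(-3 + 2*f) (H(f) = (2*f)*(f + (f - 3)) = (2*f)*(f + (-3 + f)) = (2*f)*(-3 + 2*f) = 2*f*(-3 + 2*f))
-101 + A*H(B) = -101 - 128*8*(-3 + 2*8) = -101 - 128*8*(-3 + 16) = -101 - 128*8*13 = -101 - 64*208 = -101 - 13312 = -13413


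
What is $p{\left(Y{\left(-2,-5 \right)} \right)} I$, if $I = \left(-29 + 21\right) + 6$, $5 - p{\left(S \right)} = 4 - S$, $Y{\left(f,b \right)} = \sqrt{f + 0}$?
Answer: $-2 - 2 i \sqrt{2} \approx -2.0 - 2.8284 i$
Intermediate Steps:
$Y{\left(f,b \right)} = \sqrt{f}$
$p{\left(S \right)} = 1 + S$ ($p{\left(S \right)} = 5 - \left(4 - S\right) = 5 + \left(-4 + S\right) = 1 + S$)
$I = -2$ ($I = -8 + 6 = -2$)
$p{\left(Y{\left(-2,-5 \right)} \right)} I = \left(1 + \sqrt{-2}\right) \left(-2\right) = \left(1 + i \sqrt{2}\right) \left(-2\right) = -2 - 2 i \sqrt{2}$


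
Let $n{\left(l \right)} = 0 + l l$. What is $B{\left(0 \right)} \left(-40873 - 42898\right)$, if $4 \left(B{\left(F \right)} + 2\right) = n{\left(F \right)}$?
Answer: $167542$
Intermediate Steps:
$n{\left(l \right)} = l^{2}$ ($n{\left(l \right)} = 0 + l^{2} = l^{2}$)
$B{\left(F \right)} = -2 + \frac{F^{2}}{4}$
$B{\left(0 \right)} \left(-40873 - 42898\right) = \left(-2 + \frac{0^{2}}{4}\right) \left(-40873 - 42898\right) = \left(-2 + \frac{1}{4} \cdot 0\right) \left(-83771\right) = \left(-2 + 0\right) \left(-83771\right) = \left(-2\right) \left(-83771\right) = 167542$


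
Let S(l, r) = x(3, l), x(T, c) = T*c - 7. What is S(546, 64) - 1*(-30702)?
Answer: 32333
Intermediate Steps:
x(T, c) = -7 + T*c
S(l, r) = -7 + 3*l
S(546, 64) - 1*(-30702) = (-7 + 3*546) - 1*(-30702) = (-7 + 1638) + 30702 = 1631 + 30702 = 32333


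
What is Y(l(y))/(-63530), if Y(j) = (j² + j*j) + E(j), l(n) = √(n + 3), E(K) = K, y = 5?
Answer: -8/31765 - √2/31765 ≈ -0.00029637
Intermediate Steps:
l(n) = √(3 + n)
Y(j) = j + 2*j² (Y(j) = (j² + j*j) + j = (j² + j²) + j = 2*j² + j = j + 2*j²)
Y(l(y))/(-63530) = (√(3 + 5)*(1 + 2*√(3 + 5)))/(-63530) = (√8*(1 + 2*√8))*(-1/63530) = ((2*√2)*(1 + 2*(2*√2)))*(-1/63530) = ((2*√2)*(1 + 4*√2))*(-1/63530) = (2*√2*(1 + 4*√2))*(-1/63530) = -√2*(1 + 4*√2)/31765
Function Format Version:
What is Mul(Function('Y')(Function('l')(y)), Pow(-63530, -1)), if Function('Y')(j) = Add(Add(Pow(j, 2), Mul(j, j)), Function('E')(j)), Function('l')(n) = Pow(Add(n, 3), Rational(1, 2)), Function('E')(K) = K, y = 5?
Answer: Add(Rational(-8, 31765), Mul(Rational(-1, 31765), Pow(2, Rational(1, 2)))) ≈ -0.00029637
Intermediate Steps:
Function('l')(n) = Pow(Add(3, n), Rational(1, 2))
Function('Y')(j) = Add(j, Mul(2, Pow(j, 2))) (Function('Y')(j) = Add(Add(Pow(j, 2), Mul(j, j)), j) = Add(Add(Pow(j, 2), Pow(j, 2)), j) = Add(Mul(2, Pow(j, 2)), j) = Add(j, Mul(2, Pow(j, 2))))
Mul(Function('Y')(Function('l')(y)), Pow(-63530, -1)) = Mul(Mul(Pow(Add(3, 5), Rational(1, 2)), Add(1, Mul(2, Pow(Add(3, 5), Rational(1, 2))))), Pow(-63530, -1)) = Mul(Mul(Pow(8, Rational(1, 2)), Add(1, Mul(2, Pow(8, Rational(1, 2))))), Rational(-1, 63530)) = Mul(Mul(Mul(2, Pow(2, Rational(1, 2))), Add(1, Mul(2, Mul(2, Pow(2, Rational(1, 2)))))), Rational(-1, 63530)) = Mul(Mul(Mul(2, Pow(2, Rational(1, 2))), Add(1, Mul(4, Pow(2, Rational(1, 2))))), Rational(-1, 63530)) = Mul(Mul(2, Pow(2, Rational(1, 2)), Add(1, Mul(4, Pow(2, Rational(1, 2))))), Rational(-1, 63530)) = Mul(Rational(-1, 31765), Pow(2, Rational(1, 2)), Add(1, Mul(4, Pow(2, Rational(1, 2)))))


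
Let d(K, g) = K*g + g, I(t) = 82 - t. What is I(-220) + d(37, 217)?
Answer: 8548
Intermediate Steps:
d(K, g) = g + K*g
I(-220) + d(37, 217) = (82 - 1*(-220)) + 217*(1 + 37) = (82 + 220) + 217*38 = 302 + 8246 = 8548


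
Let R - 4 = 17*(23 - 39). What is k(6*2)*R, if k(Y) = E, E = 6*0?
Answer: 0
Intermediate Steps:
E = 0
k(Y) = 0
R = -268 (R = 4 + 17*(23 - 39) = 4 + 17*(-16) = 4 - 272 = -268)
k(6*2)*R = 0*(-268) = 0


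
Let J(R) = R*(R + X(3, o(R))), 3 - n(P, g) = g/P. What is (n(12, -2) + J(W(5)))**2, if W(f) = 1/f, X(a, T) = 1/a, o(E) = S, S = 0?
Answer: 241081/22500 ≈ 10.715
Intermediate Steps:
n(P, g) = 3 - g/P
o(E) = 0
J(R) = R*(1/3 + R) (J(R) = R*(R + 1/3) = R*(1/3 + R))
(n(12, -2) + J(W(5)))**2 = ((3 - 1*(-2)/12) + (1/3 + 1/5)/5)**2 = ((3 - 1*(-2)*1/12) + (1/3 + 1/5)/5)**2 = ((3 + 1/6) + (1/5)*(8/15))**2 = (19/6 + 8/75)**2 = (491/150)**2 = 241081/22500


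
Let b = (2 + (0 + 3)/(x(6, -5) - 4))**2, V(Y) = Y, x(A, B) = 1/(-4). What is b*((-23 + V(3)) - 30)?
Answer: -24200/289 ≈ -83.737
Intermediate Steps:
x(A, B) = -1/4
b = 484/289 (b = (2 + (0 + 3)/(-1/4 - 4))**2 = (2 + 3/(-17/4))**2 = (2 + 3*(-4/17))**2 = (2 - 12/17)**2 = (22/17)**2 = 484/289 ≈ 1.6747)
b*((-23 + V(3)) - 30) = 484*((-23 + 3) - 30)/289 = 484*(-20 - 30)/289 = (484/289)*(-50) = -24200/289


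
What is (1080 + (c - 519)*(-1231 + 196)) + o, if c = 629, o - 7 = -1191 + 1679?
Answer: -112275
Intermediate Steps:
o = 495 (o = 7 + (-1191 + 1679) = 7 + 488 = 495)
(1080 + (c - 519)*(-1231 + 196)) + o = (1080 + (629 - 519)*(-1231 + 196)) + 495 = (1080 + 110*(-1035)) + 495 = (1080 - 113850) + 495 = -112770 + 495 = -112275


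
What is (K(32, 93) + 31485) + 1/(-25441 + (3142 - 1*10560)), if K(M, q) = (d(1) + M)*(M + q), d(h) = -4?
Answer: 1149572114/32859 ≈ 34985.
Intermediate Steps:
K(M, q) = (-4 + M)*(M + q)
(K(32, 93) + 31485) + 1/(-25441 + (3142 - 1*10560)) = ((32² - 4*32 - 4*93 + 32*93) + 31485) + 1/(-25441 + (3142 - 1*10560)) = ((1024 - 128 - 372 + 2976) + 31485) + 1/(-25441 + (3142 - 10560)) = (3500 + 31485) + 1/(-25441 - 7418) = 34985 + 1/(-32859) = 34985 - 1/32859 = 1149572114/32859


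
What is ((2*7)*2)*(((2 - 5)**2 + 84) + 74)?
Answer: 4676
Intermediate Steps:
((2*7)*2)*(((2 - 5)**2 + 84) + 74) = (14*2)*(((-3)**2 + 84) + 74) = 28*((9 + 84) + 74) = 28*(93 + 74) = 28*167 = 4676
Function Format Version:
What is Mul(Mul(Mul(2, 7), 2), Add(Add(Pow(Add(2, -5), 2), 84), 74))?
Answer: 4676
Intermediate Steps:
Mul(Mul(Mul(2, 7), 2), Add(Add(Pow(Add(2, -5), 2), 84), 74)) = Mul(Mul(14, 2), Add(Add(Pow(-3, 2), 84), 74)) = Mul(28, Add(Add(9, 84), 74)) = Mul(28, Add(93, 74)) = Mul(28, 167) = 4676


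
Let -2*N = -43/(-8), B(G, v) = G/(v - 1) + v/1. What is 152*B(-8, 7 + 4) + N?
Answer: 123817/80 ≈ 1547.7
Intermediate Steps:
B(G, v) = v + G/(-1 + v) (B(G, v) = G/(-1 + v) + v*1 = G/(-1 + v) + v = v + G/(-1 + v))
N = -43/16 (N = -(-43)/(2*(-8)) = -(-43)*(-1)/(2*8) = -½*43/8 = -43/16 ≈ -2.6875)
152*B(-8, 7 + 4) + N = 152*((-8 + (7 + 4)² - (7 + 4))/(-1 + (7 + 4))) - 43/16 = 152*((-8 + 11² - 1*11)/(-1 + 11)) - 43/16 = 152*((-8 + 121 - 11)/10) - 43/16 = 152*((⅒)*102) - 43/16 = 152*(51/5) - 43/16 = 7752/5 - 43/16 = 123817/80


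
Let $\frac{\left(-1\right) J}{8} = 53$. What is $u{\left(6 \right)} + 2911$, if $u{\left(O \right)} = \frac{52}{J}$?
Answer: $\frac{308553}{106} \approx 2910.9$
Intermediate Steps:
$J = -424$ ($J = \left(-8\right) 53 = -424$)
$u{\left(O \right)} = - \frac{13}{106}$ ($u{\left(O \right)} = \frac{52}{-424} = 52 \left(- \frac{1}{424}\right) = - \frac{13}{106}$)
$u{\left(6 \right)} + 2911 = - \frac{13}{106} + 2911 = \frac{308553}{106}$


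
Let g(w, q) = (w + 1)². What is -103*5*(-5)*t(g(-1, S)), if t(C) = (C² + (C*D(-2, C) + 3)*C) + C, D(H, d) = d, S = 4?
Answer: 0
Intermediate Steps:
g(w, q) = (1 + w)²
t(C) = C + C² + C*(3 + C²) (t(C) = (C² + (C*C + 3)*C) + C = (C² + (C² + 3)*C) + C = (C² + (3 + C²)*C) + C = (C² + C*(3 + C²)) + C = C + C² + C*(3 + C²))
-103*5*(-5)*t(g(-1, S)) = -103*5*(-5)*(1 - 1)²*(4 + (1 - 1)² + ((1 - 1)²)²) = -(-2575)*0²*(4 + 0² + (0²)²) = -(-2575)*0*(4 + 0 + 0²) = -(-2575)*0*(4 + 0 + 0) = -(-2575)*0*4 = -(-2575)*0 = -103*0 = 0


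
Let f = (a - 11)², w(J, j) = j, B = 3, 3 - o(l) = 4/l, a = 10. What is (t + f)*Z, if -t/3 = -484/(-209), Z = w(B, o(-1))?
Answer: -791/19 ≈ -41.632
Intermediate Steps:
o(l) = 3 - 4/l
Z = 7 (Z = 3 - 4/(-1) = 3 - 4*(-1) = 3 + 4 = 7)
t = -132/19 (t = -(-1452)/(-209) = -(-1452)*(-1)/209 = -3*44/19 = -132/19 ≈ -6.9474)
f = 1 (f = (10 - 11)² = (-1)² = 1)
(t + f)*Z = (-132/19 + 1)*7 = -113/19*7 = -791/19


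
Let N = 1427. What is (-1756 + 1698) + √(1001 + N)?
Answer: -58 + 2*√607 ≈ -8.7253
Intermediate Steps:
(-1756 + 1698) + √(1001 + N) = (-1756 + 1698) + √(1001 + 1427) = -58 + √2428 = -58 + 2*√607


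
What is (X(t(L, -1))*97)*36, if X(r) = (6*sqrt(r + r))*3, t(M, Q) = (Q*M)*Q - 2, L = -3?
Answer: 62856*I*sqrt(10) ≈ 1.9877e+5*I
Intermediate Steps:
t(M, Q) = -2 + M*Q**2 (t(M, Q) = (M*Q)*Q - 2 = M*Q**2 - 2 = -2 + M*Q**2)
X(r) = 18*sqrt(2)*sqrt(r) (X(r) = (6*sqrt(2*r))*3 = (6*(sqrt(2)*sqrt(r)))*3 = (6*sqrt(2)*sqrt(r))*3 = 18*sqrt(2)*sqrt(r))
(X(t(L, -1))*97)*36 = ((18*sqrt(2)*sqrt(-2 - 3*(-1)**2))*97)*36 = ((18*sqrt(2)*sqrt(-2 - 3*1))*97)*36 = ((18*sqrt(2)*sqrt(-2 - 3))*97)*36 = ((18*sqrt(2)*sqrt(-5))*97)*36 = ((18*sqrt(2)*(I*sqrt(5)))*97)*36 = ((18*I*sqrt(10))*97)*36 = (1746*I*sqrt(10))*36 = 62856*I*sqrt(10)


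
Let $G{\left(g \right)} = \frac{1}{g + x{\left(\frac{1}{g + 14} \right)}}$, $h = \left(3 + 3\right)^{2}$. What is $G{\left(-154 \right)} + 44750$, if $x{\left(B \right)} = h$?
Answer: $\frac{5280499}{118} \approx 44750.0$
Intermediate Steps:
$h = 36$ ($h = 6^{2} = 36$)
$x{\left(B \right)} = 36$
$G{\left(g \right)} = \frac{1}{36 + g}$ ($G{\left(g \right)} = \frac{1}{g + 36} = \frac{1}{36 + g}$)
$G{\left(-154 \right)} + 44750 = \frac{1}{36 - 154} + 44750 = \frac{1}{-118} + 44750 = - \frac{1}{118} + 44750 = \frac{5280499}{118}$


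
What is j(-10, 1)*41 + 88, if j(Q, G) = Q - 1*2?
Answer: -404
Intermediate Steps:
j(Q, G) = -2 + Q (j(Q, G) = Q - 2 = -2 + Q)
j(-10, 1)*41 + 88 = (-2 - 10)*41 + 88 = -12*41 + 88 = -492 + 88 = -404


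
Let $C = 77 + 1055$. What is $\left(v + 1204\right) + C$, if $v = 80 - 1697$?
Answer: $719$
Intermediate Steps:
$v = -1617$ ($v = 80 - 1697 = -1617$)
$C = 1132$
$\left(v + 1204\right) + C = \left(-1617 + 1204\right) + 1132 = -413 + 1132 = 719$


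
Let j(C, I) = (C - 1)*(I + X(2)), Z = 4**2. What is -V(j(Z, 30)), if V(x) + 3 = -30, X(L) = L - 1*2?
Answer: 33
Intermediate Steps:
X(L) = -2 + L (X(L) = L - 2 = -2 + L)
Z = 16
j(C, I) = I*(-1 + C) (j(C, I) = (C - 1)*(I + (-2 + 2)) = (-1 + C)*(I + 0) = (-1 + C)*I = I*(-1 + C))
V(x) = -33 (V(x) = -3 - 30 = -33)
-V(j(Z, 30)) = -1*(-33) = 33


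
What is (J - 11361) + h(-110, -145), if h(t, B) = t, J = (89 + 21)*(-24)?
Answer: -14111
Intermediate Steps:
J = -2640 (J = 110*(-24) = -2640)
(J - 11361) + h(-110, -145) = (-2640 - 11361) - 110 = -14001 - 110 = -14111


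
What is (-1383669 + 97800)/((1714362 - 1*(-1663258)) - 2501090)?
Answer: -1285869/876530 ≈ -1.4670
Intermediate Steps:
(-1383669 + 97800)/((1714362 - 1*(-1663258)) - 2501090) = -1285869/((1714362 + 1663258) - 2501090) = -1285869/(3377620 - 2501090) = -1285869/876530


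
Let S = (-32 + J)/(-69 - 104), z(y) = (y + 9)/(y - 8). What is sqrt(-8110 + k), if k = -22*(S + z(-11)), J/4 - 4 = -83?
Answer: I*sqrt(88126593402)/3287 ≈ 90.314*I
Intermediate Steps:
J = -316 (J = 16 + 4*(-83) = 16 - 332 = -316)
z(y) = (9 + y)/(-8 + y)
S = 348/173 (S = (-32 - 316)/(-69 - 104) = -348/(-173) = -348*(-1/173) = 348/173 ≈ 2.0116)
k = -153076/3287 (k = -22*(348/173 + (9 - 11)/(-8 - 11)) = -22*(348/173 - 2/(-19)) = -22*(348/173 - 1/19*(-2)) = -22*(348/173 + 2/19) = -22*6958/3287 = -153076/3287 ≈ -46.570)
sqrt(-8110 + k) = sqrt(-8110 - 153076/3287) = sqrt(-26810646/3287) = I*sqrt(88126593402)/3287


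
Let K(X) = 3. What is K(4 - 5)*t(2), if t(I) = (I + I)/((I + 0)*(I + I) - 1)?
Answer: 12/7 ≈ 1.7143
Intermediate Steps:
t(I) = 2*I/(-1 + 2*I**2) (t(I) = (2*I)/(I*(2*I) - 1) = (2*I)/(2*I**2 - 1) = (2*I)/(-1 + 2*I**2) = 2*I/(-1 + 2*I**2))
K(4 - 5)*t(2) = 3*(2*2/(-1 + 2*2**2)) = 3*(2*2/(-1 + 2*4)) = 3*(2*2/(-1 + 8)) = 3*(2*2/7) = 3*(2*2*(1/7)) = 3*(4/7) = 12/7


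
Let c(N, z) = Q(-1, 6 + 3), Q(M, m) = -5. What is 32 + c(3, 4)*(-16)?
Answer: 112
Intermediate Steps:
c(N, z) = -5
32 + c(3, 4)*(-16) = 32 - 5*(-16) = 32 + 80 = 112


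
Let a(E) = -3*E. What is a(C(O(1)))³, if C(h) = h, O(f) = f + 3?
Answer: -1728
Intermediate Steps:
O(f) = 3 + f
a(C(O(1)))³ = (-3*(3 + 1))³ = (-3*4)³ = (-12)³ = -1728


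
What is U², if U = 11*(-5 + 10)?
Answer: 3025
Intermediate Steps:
U = 55 (U = 11*5 = 55)
U² = 55² = 3025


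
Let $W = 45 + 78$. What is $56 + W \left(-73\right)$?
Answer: $-8923$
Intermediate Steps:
$W = 123$
$56 + W \left(-73\right) = 56 + 123 \left(-73\right) = 56 - 8979 = -8923$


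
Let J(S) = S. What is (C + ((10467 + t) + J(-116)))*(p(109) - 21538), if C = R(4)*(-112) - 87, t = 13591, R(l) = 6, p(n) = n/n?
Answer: -499292271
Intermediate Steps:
p(n) = 1
C = -759 (C = 6*(-112) - 87 = -672 - 87 = -759)
(C + ((10467 + t) + J(-116)))*(p(109) - 21538) = (-759 + ((10467 + 13591) - 116))*(1 - 21538) = (-759 + (24058 - 116))*(-21537) = (-759 + 23942)*(-21537) = 23183*(-21537) = -499292271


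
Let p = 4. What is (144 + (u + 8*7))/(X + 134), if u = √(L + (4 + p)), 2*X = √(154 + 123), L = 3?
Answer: 107200/71547 - 400*√277/71547 - 2*√3047/71547 + 536*√11/71547 ≈ 1.4286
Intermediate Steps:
X = √277/2 (X = √(154 + 123)/2 = √277/2 ≈ 8.3217)
u = √11 (u = √(3 + (4 + 4)) = √(3 + 8) = √11 ≈ 3.3166)
(144 + (u + 8*7))/(X + 134) = (144 + (√11 + 8*7))/(√277/2 + 134) = (144 + (√11 + 56))/(134 + √277/2) = (144 + (56 + √11))/(134 + √277/2) = (200 + √11)/(134 + √277/2)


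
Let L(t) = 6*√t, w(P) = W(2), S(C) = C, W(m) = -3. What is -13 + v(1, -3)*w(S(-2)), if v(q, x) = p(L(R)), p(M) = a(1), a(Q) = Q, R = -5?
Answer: -16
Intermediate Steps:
w(P) = -3
p(M) = 1
v(q, x) = 1
-13 + v(1, -3)*w(S(-2)) = -13 + 1*(-3) = -13 - 3 = -16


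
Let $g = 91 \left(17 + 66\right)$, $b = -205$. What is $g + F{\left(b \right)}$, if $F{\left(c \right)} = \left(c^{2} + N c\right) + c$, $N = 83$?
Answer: $32358$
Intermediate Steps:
$F{\left(c \right)} = c^{2} + 84 c$ ($F{\left(c \right)} = \left(c^{2} + 83 c\right) + c = c^{2} + 84 c$)
$g = 7553$ ($g = 91 \cdot 83 = 7553$)
$g + F{\left(b \right)} = 7553 - 205 \left(84 - 205\right) = 7553 - -24805 = 7553 + 24805 = 32358$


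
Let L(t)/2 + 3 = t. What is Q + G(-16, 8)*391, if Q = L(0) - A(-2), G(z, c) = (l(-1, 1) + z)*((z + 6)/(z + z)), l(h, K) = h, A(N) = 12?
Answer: -33523/16 ≈ -2095.2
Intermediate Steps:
L(t) = -6 + 2*t
G(z, c) = (-1 + z)*(6 + z)/(2*z) (G(z, c) = (-1 + z)*((z + 6)/(z + z)) = (-1 + z)*((6 + z)/((2*z))) = (-1 + z)*((6 + z)*(1/(2*z))) = (-1 + z)*((6 + z)/(2*z)) = (-1 + z)*(6 + z)/(2*z))
Q = -18 (Q = (-6 + 2*0) - 1*12 = (-6 + 0) - 12 = -6 - 12 = -18)
Q + G(-16, 8)*391 = -18 + ((½)*(-6 - 16*(5 - 16))/(-16))*391 = -18 + ((½)*(-1/16)*(-6 - 16*(-11)))*391 = -18 + ((½)*(-1/16)*(-6 + 176))*391 = -18 + ((½)*(-1/16)*170)*391 = -18 - 85/16*391 = -18 - 33235/16 = -33523/16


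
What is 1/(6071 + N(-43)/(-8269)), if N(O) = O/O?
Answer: 8269/50201098 ≈ 0.00016472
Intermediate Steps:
N(O) = 1
1/(6071 + N(-43)/(-8269)) = 1/(6071 + 1/(-8269)) = 1/(6071 + 1*(-1/8269)) = 1/(6071 - 1/8269) = 1/(50201098/8269) = 8269/50201098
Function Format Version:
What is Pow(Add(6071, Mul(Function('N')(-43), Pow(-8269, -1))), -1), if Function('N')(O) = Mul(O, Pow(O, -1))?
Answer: Rational(8269, 50201098) ≈ 0.00016472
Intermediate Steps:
Function('N')(O) = 1
Pow(Add(6071, Mul(Function('N')(-43), Pow(-8269, -1))), -1) = Pow(Add(6071, Mul(1, Pow(-8269, -1))), -1) = Pow(Add(6071, Mul(1, Rational(-1, 8269))), -1) = Pow(Add(6071, Rational(-1, 8269)), -1) = Pow(Rational(50201098, 8269), -1) = Rational(8269, 50201098)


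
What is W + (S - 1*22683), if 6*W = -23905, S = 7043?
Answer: -117745/6 ≈ -19624.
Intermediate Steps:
W = -23905/6 (W = (1/6)*(-23905) = -23905/6 ≈ -3984.2)
W + (S - 1*22683) = -23905/6 + (7043 - 1*22683) = -23905/6 + (7043 - 22683) = -23905/6 - 15640 = -117745/6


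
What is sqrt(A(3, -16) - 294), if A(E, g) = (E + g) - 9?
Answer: 2*I*sqrt(79) ≈ 17.776*I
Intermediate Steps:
A(E, g) = -9 + E + g
sqrt(A(3, -16) - 294) = sqrt((-9 + 3 - 16) - 294) = sqrt(-22 - 294) = sqrt(-316) = 2*I*sqrt(79)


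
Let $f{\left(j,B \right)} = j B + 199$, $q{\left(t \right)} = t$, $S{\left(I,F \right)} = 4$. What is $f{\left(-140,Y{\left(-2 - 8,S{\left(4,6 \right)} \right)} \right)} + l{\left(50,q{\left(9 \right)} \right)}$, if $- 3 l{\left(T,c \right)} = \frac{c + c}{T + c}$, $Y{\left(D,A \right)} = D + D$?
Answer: $\frac{176935}{59} \approx 2998.9$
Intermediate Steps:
$Y{\left(D,A \right)} = 2 D$
$l{\left(T,c \right)} = - \frac{2 c}{3 \left(T + c\right)}$ ($l{\left(T,c \right)} = - \frac{\left(c + c\right) \frac{1}{T + c}}{3} = - \frac{2 c \frac{1}{T + c}}{3} = - \frac{2 c}{3 \left(T + c\right)}$)
$f{\left(j,B \right)} = 199 + B j$ ($f{\left(j,B \right)} = B j + 199 = 199 + B j$)
$f{\left(-140,Y{\left(-2 - 8,S{\left(4,6 \right)} \right)} \right)} + l{\left(50,q{\left(9 \right)} \right)} = \left(199 + 2 \left(-2 - 8\right) \left(-140\right)\right) - \frac{18}{3 \cdot 50 + 3 \cdot 9} = \left(199 + 2 \left(-2 - 8\right) \left(-140\right)\right) - \frac{18}{150 + 27} = \left(199 + 2 \left(-10\right) \left(-140\right)\right) - \frac{18}{177} = \left(199 - -2800\right) - 18 \cdot \frac{1}{177} = \left(199 + 2800\right) - \frac{6}{59} = 2999 - \frac{6}{59} = \frac{176935}{59}$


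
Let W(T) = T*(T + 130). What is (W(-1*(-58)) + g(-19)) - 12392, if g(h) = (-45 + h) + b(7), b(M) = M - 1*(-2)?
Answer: -1543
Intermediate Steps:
b(M) = 2 + M (b(M) = M + 2 = 2 + M)
g(h) = -36 + h (g(h) = (-45 + h) + (2 + 7) = (-45 + h) + 9 = -36 + h)
W(T) = T*(130 + T)
(W(-1*(-58)) + g(-19)) - 12392 = ((-1*(-58))*(130 - 1*(-58)) + (-36 - 19)) - 12392 = (58*(130 + 58) - 55) - 12392 = (58*188 - 55) - 12392 = (10904 - 55) - 12392 = 10849 - 12392 = -1543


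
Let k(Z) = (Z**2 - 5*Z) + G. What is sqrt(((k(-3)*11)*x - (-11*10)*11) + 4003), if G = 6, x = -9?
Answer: sqrt(2243) ≈ 47.360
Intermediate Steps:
k(Z) = 6 + Z**2 - 5*Z (k(Z) = (Z**2 - 5*Z) + 6 = 6 + Z**2 - 5*Z)
sqrt(((k(-3)*11)*x - (-11*10)*11) + 4003) = sqrt((((6 + (-3)**2 - 5*(-3))*11)*(-9) - (-11*10)*11) + 4003) = sqrt((((6 + 9 + 15)*11)*(-9) - (-110)*11) + 4003) = sqrt(((30*11)*(-9) - 1*(-1210)) + 4003) = sqrt((330*(-9) + 1210) + 4003) = sqrt((-2970 + 1210) + 4003) = sqrt(-1760 + 4003) = sqrt(2243)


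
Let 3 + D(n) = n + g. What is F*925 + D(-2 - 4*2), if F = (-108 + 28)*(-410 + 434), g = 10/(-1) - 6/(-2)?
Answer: -1776020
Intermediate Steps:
g = -7 (g = 10*(-1) - 6*(-½) = -10 + 3 = -7)
F = -1920 (F = -80*24 = -1920)
D(n) = -10 + n (D(n) = -3 + (n - 7) = -3 + (-7 + n) = -10 + n)
F*925 + D(-2 - 4*2) = -1920*925 + (-10 + (-2 - 4*2)) = -1776000 + (-10 + (-2 - 8)) = -1776000 + (-10 - 10) = -1776000 - 20 = -1776020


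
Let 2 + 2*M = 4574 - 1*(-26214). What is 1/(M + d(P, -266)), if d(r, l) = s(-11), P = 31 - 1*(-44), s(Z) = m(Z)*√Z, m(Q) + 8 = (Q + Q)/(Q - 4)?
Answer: 494775/7616086667 + 30*I*√11/1088012381 ≈ 6.4965e-5 + 9.145e-8*I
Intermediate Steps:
m(Q) = -8 + 2*Q/(-4 + Q) (m(Q) = -8 + (Q + Q)/(Q - 4) = -8 + (2*Q)/(-4 + Q) = -8 + 2*Q/(-4 + Q))
s(Z) = 2*√Z*(16 - 3*Z)/(-4 + Z) (s(Z) = (2*(16 - 3*Z)/(-4 + Z))*√Z = 2*√Z*(16 - 3*Z)/(-4 + Z))
P = 75 (P = 31 + 44 = 75)
d(r, l) = -98*I*√11/15 (d(r, l) = √(-11)*(32 - 6*(-11))/(-4 - 11) = (I*√11)*(32 + 66)/(-15) = (I*√11)*(-1/15)*98 = -98*I*√11/15)
M = 15393 (M = -1 + (4574 - 1*(-26214))/2 = -1 + (4574 + 26214)/2 = -1 + (½)*30788 = -1 + 15394 = 15393)
1/(M + d(P, -266)) = 1/(15393 - 98*I*√11/15)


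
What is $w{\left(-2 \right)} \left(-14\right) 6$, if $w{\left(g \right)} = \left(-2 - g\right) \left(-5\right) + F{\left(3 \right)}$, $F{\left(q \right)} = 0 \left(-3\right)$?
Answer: $0$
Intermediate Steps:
$F{\left(q \right)} = 0$
$w{\left(g \right)} = 10 + 5 g$ ($w{\left(g \right)} = \left(-2 - g\right) \left(-5\right) + 0 = \left(10 + 5 g\right) + 0 = 10 + 5 g$)
$w{\left(-2 \right)} \left(-14\right) 6 = \left(10 + 5 \left(-2\right)\right) \left(-14\right) 6 = \left(10 - 10\right) \left(-14\right) 6 = 0 \left(-14\right) 6 = 0 \cdot 6 = 0$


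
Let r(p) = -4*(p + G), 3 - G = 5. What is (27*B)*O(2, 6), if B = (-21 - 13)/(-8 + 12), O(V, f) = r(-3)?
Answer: -4590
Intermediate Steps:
G = -2 (G = 3 - 1*5 = 3 - 5 = -2)
r(p) = 8 - 4*p (r(p) = -4*(p - 2) = -4*(-2 + p) = 8 - 4*p)
O(V, f) = 20 (O(V, f) = 8 - 4*(-3) = 8 + 12 = 20)
B = -17/2 (B = -34/4 = -34*¼ = -17/2 ≈ -8.5000)
(27*B)*O(2, 6) = (27*(-17/2))*20 = -459/2*20 = -4590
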